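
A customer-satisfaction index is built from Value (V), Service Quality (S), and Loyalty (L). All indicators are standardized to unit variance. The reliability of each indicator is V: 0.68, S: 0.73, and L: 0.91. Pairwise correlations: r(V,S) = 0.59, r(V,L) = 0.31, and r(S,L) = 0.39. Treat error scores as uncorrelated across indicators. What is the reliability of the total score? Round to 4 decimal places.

0.8781

Var(V+S+L) = 3 + 2·[0.59 + 0.31 + 0.39] = 3 + 2.58 = 5.58.
Because errors are independent across components, Cov(Tᵢ,Tⱼ) = Cov(Xᵢ,Xⱼ); the off-diagonal part of the true-score variance is the same as above.
True-score variance = [0.68 + 0.73 + 0.91] + 2.58 = 2.32 + 2.58 = 4.9.
Reliability = 4.9 / 5.58 = 0.8781.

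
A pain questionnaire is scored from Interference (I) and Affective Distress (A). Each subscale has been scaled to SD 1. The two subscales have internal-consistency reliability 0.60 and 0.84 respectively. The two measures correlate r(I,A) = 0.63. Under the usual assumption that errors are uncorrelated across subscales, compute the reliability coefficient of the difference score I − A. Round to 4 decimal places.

0.2432

Var(I−A) = 1 + 1 − 2·0.63 = 2 − 1.26 = 0.74.
With uncorrelated errors the cross-covariances are all true-score covariance, so they carry over unchanged; only the diagonal terms shrink to ρᵢσᵢ².
True-score variance = [0.60 + 0.84] − 1.26 = 1.44 − 1.26 = 0.18.
Reliability = 0.18 / 0.74 = 0.2432.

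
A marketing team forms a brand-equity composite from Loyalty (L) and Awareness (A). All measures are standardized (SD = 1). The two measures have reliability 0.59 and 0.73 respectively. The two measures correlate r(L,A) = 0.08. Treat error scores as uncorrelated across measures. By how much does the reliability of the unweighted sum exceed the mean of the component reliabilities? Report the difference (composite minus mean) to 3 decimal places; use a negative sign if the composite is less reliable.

0.025

Var(sum) = 2 + 0.16 = 2.16; true-score variance = 1.32 + 0.16 = 1.48; composite reliability = 0.6852.
Mean component reliability = 0.6600.
Difference = 0.6852 − 0.6600 = 0.025.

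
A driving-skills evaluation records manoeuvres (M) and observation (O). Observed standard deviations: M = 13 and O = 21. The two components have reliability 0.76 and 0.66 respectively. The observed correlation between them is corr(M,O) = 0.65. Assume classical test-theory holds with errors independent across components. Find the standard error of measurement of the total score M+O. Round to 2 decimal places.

13.80

Var(total) = 610 + 354.9 = 964.9.
True-score variance = 419.5 + 354.9 = 774.4, so reliability = 0.8026.
Error variance = 964.9 − 774.4 = 190.5; SEM = √190.5 = 13.80.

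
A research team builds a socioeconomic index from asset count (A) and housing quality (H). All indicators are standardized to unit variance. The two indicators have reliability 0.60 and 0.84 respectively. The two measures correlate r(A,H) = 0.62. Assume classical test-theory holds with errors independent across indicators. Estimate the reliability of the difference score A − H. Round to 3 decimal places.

Var(A−H) = 1 + 1 − 2·0.62 = 2 − 1.24 = 0.76.
Because errors are independent across components, Cov(Tᵢ,Tⱼ) = Cov(Xᵢ,Xⱼ); the off-diagonal part of the true-score variance is the same as above.
True-score variance = [0.60 + 0.84] − 1.24 = 1.44 − 1.24 = 0.2.
Reliability = 0.2 / 0.76 = 0.263.

0.263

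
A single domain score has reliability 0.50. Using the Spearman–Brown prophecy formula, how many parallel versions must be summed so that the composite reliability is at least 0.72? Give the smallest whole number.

k ≥ ρ*(1−ρ₁)/(ρ₁(1−ρ*)) = 0.72·0.50 / (0.50·0.28) = 2.571.
Smallest integer k = 3.

3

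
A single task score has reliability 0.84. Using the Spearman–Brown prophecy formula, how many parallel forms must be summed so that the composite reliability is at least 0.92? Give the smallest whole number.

3

k ≥ ρ*(1−ρ₁)/(ρ₁(1−ρ*)) = 0.92·0.16 / (0.84·0.08) = 2.190.
Smallest integer k = 3.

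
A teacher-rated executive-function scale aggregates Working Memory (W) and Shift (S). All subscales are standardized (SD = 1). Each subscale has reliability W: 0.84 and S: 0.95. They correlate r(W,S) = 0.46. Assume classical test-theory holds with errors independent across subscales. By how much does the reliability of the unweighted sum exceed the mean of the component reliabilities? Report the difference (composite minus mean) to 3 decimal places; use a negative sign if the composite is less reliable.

0.033

Var(sum) = 2 + 0.92 = 2.92; true-score variance = 1.79 + 0.92 = 2.71; composite reliability = 0.9281.
Mean component reliability = 0.8950.
Difference = 0.9281 − 0.8950 = 0.033.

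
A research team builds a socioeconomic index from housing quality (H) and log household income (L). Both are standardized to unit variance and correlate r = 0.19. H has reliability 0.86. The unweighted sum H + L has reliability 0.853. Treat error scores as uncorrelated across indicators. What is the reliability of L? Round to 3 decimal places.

Var(H+L) = 2 + 2·0.19 = 2.380.
True-score variance = ρ_H + ρ_L + 2·0.19, so 0.853 = (0.86 + ρ_L + 0.38) / 2.380.
ρ_L = 0.853·2.380 − 0.86 − 0.38 = 0.790.

0.790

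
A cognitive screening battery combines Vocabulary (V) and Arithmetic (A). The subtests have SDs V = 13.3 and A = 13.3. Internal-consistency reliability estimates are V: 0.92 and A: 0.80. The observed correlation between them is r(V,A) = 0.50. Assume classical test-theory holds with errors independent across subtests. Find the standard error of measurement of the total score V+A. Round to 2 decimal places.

7.04

Var(total) = 353.78 + 176.89 = 530.67.
True-score variance = 304.251 + 176.89 = 481.141, so reliability = 0.9067.
Error variance = 530.67 − 481.141 = 49.5292; SEM = √49.5292 = 7.04.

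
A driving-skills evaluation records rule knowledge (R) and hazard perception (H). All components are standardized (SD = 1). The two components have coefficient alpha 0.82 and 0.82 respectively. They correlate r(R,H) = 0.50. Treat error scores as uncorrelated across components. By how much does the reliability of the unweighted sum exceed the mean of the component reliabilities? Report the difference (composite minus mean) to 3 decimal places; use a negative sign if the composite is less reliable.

Var(sum) = 2 + 1 = 3; true-score variance = 1.64 + 1 = 2.64; composite reliability = 0.8800.
Mean component reliability = 0.8200.
Difference = 0.8800 − 0.8200 = 0.060.

0.060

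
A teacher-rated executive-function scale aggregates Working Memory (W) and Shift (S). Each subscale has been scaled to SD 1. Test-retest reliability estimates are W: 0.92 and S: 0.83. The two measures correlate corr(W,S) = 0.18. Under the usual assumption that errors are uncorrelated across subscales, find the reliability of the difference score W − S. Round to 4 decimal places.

0.8476

Var(W−S) = 1 + 1 − 2·0.18 = 2 − 0.36 = 1.64.
With uncorrelated errors the cross-covariances are all true-score covariance, so they carry over unchanged; only the diagonal terms shrink to ρᵢσᵢ².
True-score variance = [0.92 + 0.83] − 0.36 = 1.75 − 0.36 = 1.39.
Reliability = 1.39 / 1.64 = 0.8476.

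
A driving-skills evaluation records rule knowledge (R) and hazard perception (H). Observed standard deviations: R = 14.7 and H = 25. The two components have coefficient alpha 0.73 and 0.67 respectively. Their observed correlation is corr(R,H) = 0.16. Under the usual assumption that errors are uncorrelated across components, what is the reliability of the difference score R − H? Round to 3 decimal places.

Var(R−H) = 14.7² + 25² − 2·14.7·25·0.16 = 841.09 − 117.6 = 723.49.
Under uncorrelated errors the observed covariances equal the true-score covariances, so only the own-variance terms attenuate.
True-score variance = [14.7²·0.73 + 25²·0.67] − 117.6 = 576.496 − 117.6 = 458.896.
Reliability = 458.896 / 723.49 = 0.634.

0.634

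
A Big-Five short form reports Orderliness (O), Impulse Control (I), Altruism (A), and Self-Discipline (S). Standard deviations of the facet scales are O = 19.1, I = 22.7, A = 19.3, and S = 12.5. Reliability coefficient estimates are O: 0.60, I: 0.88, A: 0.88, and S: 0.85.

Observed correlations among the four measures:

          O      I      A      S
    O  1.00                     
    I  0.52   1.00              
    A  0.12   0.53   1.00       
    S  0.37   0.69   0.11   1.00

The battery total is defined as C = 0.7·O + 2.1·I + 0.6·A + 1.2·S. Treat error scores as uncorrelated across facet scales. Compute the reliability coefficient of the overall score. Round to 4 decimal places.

0.9252

Var(C) = 0.7²·19.1² + 2.1²·22.7² + 0.6²·19.3² + 1.2²·12.5² + 2·[1.47·19.1·22.7·0.52 + 0.42·19.1·19.3·0.12 + 0.84·19.1·12.5·0.37 + 1.26·22.7·19.3·0.53 + 2.52·22.7·12.5·0.69 + 0.72·19.3·12.5·0.11] = 2810.28 + 2458.53 = 5268.81.
Because errors are independent across components, Cov(Tᵢ,Tⱼ) = Cov(Xᵢ,Xⱼ); the off-diagonal part of the true-score variance is the same as above.
True-score variance = [0.7²·19.1²·0.60 + 2.1²·22.7²·0.88 + 0.6²·19.3²·0.88 + 1.2²·12.5²·0.85] + 2458.53 = 2416.25 + 2458.53 = 4874.78.
Reliability = 4874.78 / 5268.81 = 0.9252.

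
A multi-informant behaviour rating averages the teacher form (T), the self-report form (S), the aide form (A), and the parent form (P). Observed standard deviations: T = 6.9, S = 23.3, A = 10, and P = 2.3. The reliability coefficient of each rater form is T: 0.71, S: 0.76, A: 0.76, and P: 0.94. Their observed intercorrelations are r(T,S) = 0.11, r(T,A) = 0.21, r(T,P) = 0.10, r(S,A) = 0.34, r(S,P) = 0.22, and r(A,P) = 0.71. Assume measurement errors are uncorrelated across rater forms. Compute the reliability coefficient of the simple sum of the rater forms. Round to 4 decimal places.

Var(T+S+A+P) = 6.9² + 23.3² + 10² + 2.3² + 2·[6.9·23.3·0.11 + 6.9·10·0.21 + 6.9·2.3·0.10 + 23.3·10·0.34 + 23.3·2.3·0.22 + 10·2.3·0.71] = 695.79 + 282.203 = 977.993.
With uncorrelated errors the cross-covariances are all true-score covariance, so they carry over unchanged; only the diagonal terms shrink to ρᵢσᵢ².
True-score variance = [6.9²·0.71 + 23.3²·0.76 + 10²·0.76 + 2.3²·0.94] + 282.203 = 527.372 + 282.203 = 809.575.
Reliability = 809.575 / 977.993 = 0.8278.

0.8278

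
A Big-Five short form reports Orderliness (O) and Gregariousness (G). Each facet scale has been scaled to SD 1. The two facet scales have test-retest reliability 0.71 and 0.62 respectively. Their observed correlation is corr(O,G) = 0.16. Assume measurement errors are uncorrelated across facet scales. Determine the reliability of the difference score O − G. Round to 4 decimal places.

0.6012

Var(O−G) = 1 + 1 − 2·0.16 = 2 − 0.32 = 1.68.
Under uncorrelated errors the observed covariances equal the true-score covariances, so only the own-variance terms attenuate.
True-score variance = [0.71 + 0.62] − 0.32 = 1.33 − 0.32 = 1.01.
Reliability = 1.01 / 1.68 = 0.6012.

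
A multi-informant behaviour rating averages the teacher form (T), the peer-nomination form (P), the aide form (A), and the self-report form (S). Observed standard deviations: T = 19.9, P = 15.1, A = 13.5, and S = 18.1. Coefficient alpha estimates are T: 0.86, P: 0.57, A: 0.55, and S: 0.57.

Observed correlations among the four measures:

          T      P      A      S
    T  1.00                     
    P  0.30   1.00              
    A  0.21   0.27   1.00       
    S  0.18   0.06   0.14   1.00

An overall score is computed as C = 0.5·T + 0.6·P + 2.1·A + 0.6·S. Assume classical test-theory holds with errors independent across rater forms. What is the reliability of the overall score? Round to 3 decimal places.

Var(C) = 0.5²·19.9² + 0.6²·15.1² + 2.1²·13.5² + 0.6²·18.1² + 2·[0.3·19.9·15.1·0.30 + 1.05·19.9·13.5·0.21 + 0.3·19.9·18.1·0.18 + 1.26·15.1·13.5·0.27 + 0.36·15.1·18.1·0.06 + 1.26·13.5·18.1·0.14] = 1102.75 + 448.177 = 1550.92.
Under uncorrelated errors the observed covariances equal the true-score covariances, so only the own-variance terms attenuate.
True-score variance = [0.5²·19.9²·0.86 + 0.6²·15.1²·0.57 + 2.1²·13.5²·0.55 + 0.6²·18.1²·0.57] + 448.177 = 641.203 + 448.177 = 1089.38.
Reliability = 1089.38 / 1550.92 = 0.702.

0.702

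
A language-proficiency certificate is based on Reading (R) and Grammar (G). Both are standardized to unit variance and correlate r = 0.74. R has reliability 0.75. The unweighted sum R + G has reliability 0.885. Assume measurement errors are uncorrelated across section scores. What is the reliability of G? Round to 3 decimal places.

Var(R+G) = 2 + 2·0.74 = 3.480.
True-score variance = ρ_R + ρ_G + 2·0.74, so 0.885 = (0.75 + ρ_G + 1.48) / 3.480.
ρ_G = 0.885·3.480 − 0.75 − 1.48 = 0.850.

0.850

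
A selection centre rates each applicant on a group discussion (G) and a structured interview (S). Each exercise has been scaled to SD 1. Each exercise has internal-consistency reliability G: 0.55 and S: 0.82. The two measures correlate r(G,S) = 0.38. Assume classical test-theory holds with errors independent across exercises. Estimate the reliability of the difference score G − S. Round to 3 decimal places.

0.492

Var(G−S) = 1 + 1 − 2·0.38 = 2 − 0.76 = 1.24.
Because errors are independent across components, Cov(Tᵢ,Tⱼ) = Cov(Xᵢ,Xⱼ); the off-diagonal part of the true-score variance is the same as above.
True-score variance = [0.55 + 0.82] − 0.76 = 1.37 − 0.76 = 0.61.
Reliability = 0.61 / 1.24 = 0.492.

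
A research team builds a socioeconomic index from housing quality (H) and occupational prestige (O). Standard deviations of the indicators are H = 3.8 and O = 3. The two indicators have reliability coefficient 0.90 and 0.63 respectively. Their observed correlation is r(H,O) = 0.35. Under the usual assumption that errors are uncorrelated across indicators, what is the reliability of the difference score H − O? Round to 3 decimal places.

0.691

Var(H−O) = 3.8² + 3² − 2·3.8·3·0.35 = 23.44 − 7.98 = 15.46.
With uncorrelated errors the cross-covariances are all true-score covariance, so they carry over unchanged; only the diagonal terms shrink to ρᵢσᵢ².
True-score variance = [3.8²·0.90 + 3²·0.63] − 7.98 = 18.666 − 7.98 = 10.686.
Reliability = 10.686 / 15.46 = 0.691.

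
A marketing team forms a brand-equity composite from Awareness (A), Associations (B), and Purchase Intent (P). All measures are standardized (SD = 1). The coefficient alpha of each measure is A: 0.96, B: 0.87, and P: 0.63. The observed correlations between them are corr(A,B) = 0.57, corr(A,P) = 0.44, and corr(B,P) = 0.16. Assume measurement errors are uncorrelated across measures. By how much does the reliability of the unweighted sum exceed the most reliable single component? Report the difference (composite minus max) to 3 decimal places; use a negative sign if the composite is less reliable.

Var(sum) = 3 + 2.34 = 5.34; true-score variance = 2.46 + 2.34 = 4.8; composite reliability = 0.8989.
Max component reliability = 0.9600.
Difference = 0.8989 − 0.9600 = -0.061.

-0.061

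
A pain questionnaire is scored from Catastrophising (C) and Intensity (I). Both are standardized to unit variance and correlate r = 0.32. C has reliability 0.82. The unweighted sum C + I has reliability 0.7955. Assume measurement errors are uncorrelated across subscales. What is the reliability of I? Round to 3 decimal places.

0.640

Var(C+I) = 2 + 2·0.32 = 2.640.
True-score variance = ρ_C + ρ_I + 2·0.32, so 0.7955 = (0.82 + ρ_I + 0.64) / 2.640.
ρ_I = 0.7955·2.640 − 0.82 − 0.64 = 0.640.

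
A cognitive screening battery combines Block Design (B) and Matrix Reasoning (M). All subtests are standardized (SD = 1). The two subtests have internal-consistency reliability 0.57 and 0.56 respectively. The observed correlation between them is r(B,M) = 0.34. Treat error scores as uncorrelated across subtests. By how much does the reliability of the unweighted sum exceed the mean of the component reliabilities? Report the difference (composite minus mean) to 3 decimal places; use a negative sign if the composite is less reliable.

0.110

Var(sum) = 2 + 0.68 = 2.68; true-score variance = 1.13 + 0.68 = 1.81; composite reliability = 0.6754.
Mean component reliability = 0.5650.
Difference = 0.6754 − 0.5650 = 0.110.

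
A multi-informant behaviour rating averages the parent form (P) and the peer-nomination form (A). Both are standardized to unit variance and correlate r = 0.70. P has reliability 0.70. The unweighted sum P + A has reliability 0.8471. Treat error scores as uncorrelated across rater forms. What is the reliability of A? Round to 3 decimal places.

Var(P+A) = 2 + 2·0.70 = 3.400.
True-score variance = ρ_P + ρ_A + 2·0.70, so 0.8471 = (0.70 + ρ_A + 1.40) / 3.400.
ρ_A = 0.8471·3.400 − 0.70 − 1.40 = 0.780.

0.780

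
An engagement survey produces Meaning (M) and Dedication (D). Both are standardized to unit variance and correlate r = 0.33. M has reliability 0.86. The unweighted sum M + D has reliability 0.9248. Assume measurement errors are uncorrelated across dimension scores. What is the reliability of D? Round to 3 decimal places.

0.940

Var(M+D) = 2 + 2·0.33 = 2.660.
True-score variance = ρ_M + ρ_D + 2·0.33, so 0.9248 = (0.86 + ρ_D + 0.66) / 2.660.
ρ_D = 0.9248·2.660 − 0.86 − 0.66 = 0.940.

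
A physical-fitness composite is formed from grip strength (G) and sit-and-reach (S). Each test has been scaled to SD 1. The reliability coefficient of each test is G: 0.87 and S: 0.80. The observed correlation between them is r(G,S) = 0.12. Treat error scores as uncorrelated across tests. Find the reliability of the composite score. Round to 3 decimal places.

Var(G+S) = 2 + 2·[0.12] = 2 + 0.24 = 2.24.
Because errors are independent across components, Cov(Tᵢ,Tⱼ) = Cov(Xᵢ,Xⱼ); the off-diagonal part of the true-score variance is the same as above.
True-score variance = [0.87 + 0.80] + 0.24 = 1.67 + 0.24 = 1.91.
Reliability = 1.91 / 2.24 = 0.853.

0.853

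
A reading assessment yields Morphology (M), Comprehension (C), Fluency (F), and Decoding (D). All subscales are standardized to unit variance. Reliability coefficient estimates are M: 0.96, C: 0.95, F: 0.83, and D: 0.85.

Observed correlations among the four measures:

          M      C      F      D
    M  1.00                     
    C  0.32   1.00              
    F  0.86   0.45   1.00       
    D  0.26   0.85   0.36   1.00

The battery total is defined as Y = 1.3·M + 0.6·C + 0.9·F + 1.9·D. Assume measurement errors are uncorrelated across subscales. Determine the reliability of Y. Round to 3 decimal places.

Var(Y) = 1.3² + 0.6² + 0.9² + 1.9² + 2·[0.78·0.32 + 1.17·0.86 + 2.47·0.26 + 0.54·0.45 + 1.14·0.85 + 1.71·0.36] = 6.47 + 7.4512 = 13.9212.
Because errors are independent across components, Cov(Tᵢ,Tⱼ) = Cov(Xᵢ,Xⱼ); the off-diagonal part of the true-score variance is the same as above.
True-score variance = [1.3²·0.96 + 0.6²·0.95 + 0.9²·0.83 + 1.9²·0.85] + 7.4512 = 5.7052 + 7.4512 = 13.1564.
Reliability = 13.1564 / 13.9212 = 0.945.

0.945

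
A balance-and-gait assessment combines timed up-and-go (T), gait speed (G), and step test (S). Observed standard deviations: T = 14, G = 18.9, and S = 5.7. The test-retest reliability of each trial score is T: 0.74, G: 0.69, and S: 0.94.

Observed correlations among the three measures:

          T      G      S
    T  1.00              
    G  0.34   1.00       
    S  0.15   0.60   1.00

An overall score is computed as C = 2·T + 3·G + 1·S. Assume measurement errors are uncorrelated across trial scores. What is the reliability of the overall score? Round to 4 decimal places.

Var(C) = 2²·14² + 3²·18.9² + 5.7² + 2·[6·14·18.9·0.34 + 2·14·5.7·0.15 + 3·18.9·5.7·0.60] = 4031.38 + 1515.28 = 5546.66.
Under uncorrelated errors the observed covariances equal the true-score covariances, so only the own-variance terms attenuate.
True-score variance = [2²·14²·0.74 + 3²·18.9²·0.69 + 5.7²·0.94] + 1515.28 = 2828.97 + 1515.28 = 4344.25.
Reliability = 4344.25 / 5546.66 = 0.7832.

0.7832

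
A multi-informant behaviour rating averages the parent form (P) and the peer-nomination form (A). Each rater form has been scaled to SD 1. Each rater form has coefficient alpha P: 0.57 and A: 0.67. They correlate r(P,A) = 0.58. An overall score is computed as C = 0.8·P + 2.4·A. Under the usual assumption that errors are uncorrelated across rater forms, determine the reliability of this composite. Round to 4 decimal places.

0.7478

Var(C) = 0.8² + 2.4² + 2·[1.92·0.58] = 6.4 + 2.2272 = 8.6272.
With uncorrelated errors the cross-covariances are all true-score covariance, so they carry over unchanged; only the diagonal terms shrink to ρᵢσᵢ².
True-score variance = [0.8²·0.57 + 2.4²·0.67] + 2.2272 = 4.224 + 2.2272 = 6.4512.
Reliability = 6.4512 / 8.6272 = 0.7478.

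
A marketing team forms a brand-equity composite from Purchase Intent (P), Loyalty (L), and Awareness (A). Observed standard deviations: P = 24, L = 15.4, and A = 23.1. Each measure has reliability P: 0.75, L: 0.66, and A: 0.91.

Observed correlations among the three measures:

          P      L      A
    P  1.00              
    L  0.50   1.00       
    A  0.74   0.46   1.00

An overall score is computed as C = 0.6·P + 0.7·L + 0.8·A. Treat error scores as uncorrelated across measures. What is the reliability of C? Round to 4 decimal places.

0.9126

Var(C) = 0.6²·24² + 0.7²·15.4² + 0.8²·23.1² + 2·[0.42·24·15.4·0.50 + 0.48·24·23.1·0.74 + 0.56·15.4·23.1·0.46] = 665.079 + 732.355 = 1397.43.
Under uncorrelated errors the observed covariances equal the true-score covariances, so only the own-variance terms attenuate.
True-score variance = [0.6²·24²·0.75 + 0.7²·15.4²·0.66 + 0.8²·23.1²·0.91] + 732.355 = 542.992 + 732.355 = 1275.35.
Reliability = 1275.35 / 1397.43 = 0.9126.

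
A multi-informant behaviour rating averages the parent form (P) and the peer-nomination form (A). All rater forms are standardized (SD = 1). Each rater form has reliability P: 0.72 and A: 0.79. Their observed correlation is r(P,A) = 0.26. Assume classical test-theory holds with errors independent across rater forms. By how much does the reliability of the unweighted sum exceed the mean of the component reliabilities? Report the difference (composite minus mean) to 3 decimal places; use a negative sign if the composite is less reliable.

0.051

Var(sum) = 2 + 0.52 = 2.52; true-score variance = 1.51 + 0.52 = 2.03; composite reliability = 0.8056.
Mean component reliability = 0.7550.
Difference = 0.8056 − 0.7550 = 0.051.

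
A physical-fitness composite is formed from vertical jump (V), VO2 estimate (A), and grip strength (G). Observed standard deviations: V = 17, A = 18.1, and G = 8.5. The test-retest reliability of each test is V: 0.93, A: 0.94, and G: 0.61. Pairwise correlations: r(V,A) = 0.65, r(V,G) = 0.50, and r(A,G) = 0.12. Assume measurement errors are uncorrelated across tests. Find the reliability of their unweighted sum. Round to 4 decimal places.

Var(V+A+G) = 17² + 18.1² + 8.5² + 2·[17·18.1·0.65 + 17·8.5·0.50 + 18.1·8.5·0.12] = 688.86 + 581.434 = 1270.29.
Under uncorrelated errors the observed covariances equal the true-score covariances, so only the own-variance terms attenuate.
True-score variance = [17²·0.93 + 18.1²·0.94 + 8.5²·0.61] + 581.434 = 620.796 + 581.434 = 1202.23.
Reliability = 1202.23 / 1270.29 = 0.9464.

0.9464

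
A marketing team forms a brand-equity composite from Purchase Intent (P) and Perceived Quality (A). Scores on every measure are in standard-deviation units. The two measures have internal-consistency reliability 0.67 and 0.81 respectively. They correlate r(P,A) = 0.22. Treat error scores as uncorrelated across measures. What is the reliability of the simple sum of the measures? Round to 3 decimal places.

Var(P+A) = 2 + 2·[0.22] = 2 + 0.44 = 2.44.
With uncorrelated errors the cross-covariances are all true-score covariance, so they carry over unchanged; only the diagonal terms shrink to ρᵢσᵢ².
True-score variance = [0.67 + 0.81] + 0.44 = 1.48 + 0.44 = 1.92.
Reliability = 1.92 / 2.44 = 0.787.

0.787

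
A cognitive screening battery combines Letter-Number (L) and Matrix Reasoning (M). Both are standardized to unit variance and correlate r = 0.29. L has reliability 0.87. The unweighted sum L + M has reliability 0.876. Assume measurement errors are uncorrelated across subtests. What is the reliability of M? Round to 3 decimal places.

Var(L+M) = 2 + 2·0.29 = 2.580.
True-score variance = ρ_L + ρ_M + 2·0.29, so 0.876 = (0.87 + ρ_M + 0.58) / 2.580.
ρ_M = 0.876·2.580 − 0.87 − 0.58 = 0.810.

0.810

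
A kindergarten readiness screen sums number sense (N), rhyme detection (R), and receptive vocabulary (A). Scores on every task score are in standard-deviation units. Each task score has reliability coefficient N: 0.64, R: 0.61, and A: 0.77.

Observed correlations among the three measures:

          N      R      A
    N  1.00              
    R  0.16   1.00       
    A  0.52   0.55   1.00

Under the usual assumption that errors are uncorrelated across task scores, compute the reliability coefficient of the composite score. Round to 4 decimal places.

Var(N+R+A) = 3 + 2·[0.16 + 0.52 + 0.55] = 3 + 2.46 = 5.46.
With uncorrelated errors the cross-covariances are all true-score covariance, so they carry over unchanged; only the diagonal terms shrink to ρᵢσᵢ².
True-score variance = [0.64 + 0.61 + 0.77] + 2.46 = 2.02 + 2.46 = 4.48.
Reliability = 4.48 / 5.46 = 0.8205.

0.8205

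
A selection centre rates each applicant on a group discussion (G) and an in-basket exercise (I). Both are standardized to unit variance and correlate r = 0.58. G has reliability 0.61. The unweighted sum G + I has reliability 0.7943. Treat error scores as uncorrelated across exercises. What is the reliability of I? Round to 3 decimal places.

0.740

Var(G+I) = 2 + 2·0.58 = 3.160.
True-score variance = ρ_G + ρ_I + 2·0.58, so 0.7943 = (0.61 + ρ_I + 1.16) / 3.160.
ρ_I = 0.7943·3.160 − 0.61 − 1.16 = 0.740.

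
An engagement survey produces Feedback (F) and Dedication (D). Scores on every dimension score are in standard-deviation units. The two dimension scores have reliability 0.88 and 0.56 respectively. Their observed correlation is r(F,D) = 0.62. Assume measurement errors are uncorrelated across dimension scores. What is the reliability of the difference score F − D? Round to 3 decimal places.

0.263

Var(F−D) = 1 + 1 − 2·0.62 = 2 − 1.24 = 0.76.
With uncorrelated errors the cross-covariances are all true-score covariance, so they carry over unchanged; only the diagonal terms shrink to ρᵢσᵢ².
True-score variance = [0.88 + 0.56] − 1.24 = 1.44 − 1.24 = 0.2.
Reliability = 0.2 / 0.76 = 0.263.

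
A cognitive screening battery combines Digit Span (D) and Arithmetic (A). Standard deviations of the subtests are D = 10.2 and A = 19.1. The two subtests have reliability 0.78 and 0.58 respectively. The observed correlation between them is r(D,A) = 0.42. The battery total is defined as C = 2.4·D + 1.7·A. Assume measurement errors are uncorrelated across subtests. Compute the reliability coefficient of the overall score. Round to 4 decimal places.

0.7524

Var(C) = 2.4²·10.2² + 1.7²·19.1² + 2·[4.08·10.2·19.1·0.42] = 1653.57 + 667.687 = 2321.26.
Because errors are independent across components, Cov(Tᵢ,Tⱼ) = Cov(Xᵢ,Xⱼ); the off-diagonal part of the true-score variance is the same as above.
True-score variance = [2.4²·10.2²·0.78 + 1.7²·19.1²·0.58] + 667.687 = 1078.93 + 667.687 = 1746.61.
Reliability = 1746.61 / 2321.26 = 0.7524.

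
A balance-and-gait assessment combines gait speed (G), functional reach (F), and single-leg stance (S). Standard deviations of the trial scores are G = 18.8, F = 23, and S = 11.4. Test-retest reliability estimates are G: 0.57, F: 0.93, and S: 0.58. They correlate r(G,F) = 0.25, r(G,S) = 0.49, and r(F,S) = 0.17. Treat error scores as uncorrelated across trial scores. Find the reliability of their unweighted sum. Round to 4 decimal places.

0.8406

Var(G+F+S) = 18.8² + 23² + 11.4² + 2·[18.8·23·0.25 + 18.8·11.4·0.49 + 23·11.4·0.17] = 1012.4 + 515.382 = 1527.78.
Because errors are independent across components, Cov(Tᵢ,Tⱼ) = Cov(Xᵢ,Xⱼ); the off-diagonal part of the true-score variance is the same as above.
True-score variance = [18.8²·0.57 + 23²·0.93 + 11.4²·0.58] + 515.382 = 768.808 + 515.382 = 1284.19.
Reliability = 1284.19 / 1527.78 = 0.8406.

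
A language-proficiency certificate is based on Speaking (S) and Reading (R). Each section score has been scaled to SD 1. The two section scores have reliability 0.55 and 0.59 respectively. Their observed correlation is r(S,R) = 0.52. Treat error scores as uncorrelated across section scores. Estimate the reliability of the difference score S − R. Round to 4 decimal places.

Var(S−R) = 1 + 1 − 2·0.52 = 2 − 1.04 = 0.96.
Because errors are independent across components, Cov(Tᵢ,Tⱼ) = Cov(Xᵢ,Xⱼ); the off-diagonal part of the true-score variance is the same as above.
True-score variance = [0.55 + 0.59] − 1.04 = 1.14 − 1.04 = 0.1.
Reliability = 0.1 / 0.96 = 0.1042.

0.1042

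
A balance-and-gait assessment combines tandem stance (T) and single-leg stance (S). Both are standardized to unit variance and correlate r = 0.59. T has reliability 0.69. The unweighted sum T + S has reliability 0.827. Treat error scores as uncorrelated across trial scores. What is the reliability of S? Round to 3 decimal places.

Var(T+S) = 2 + 2·0.59 = 3.180.
True-score variance = ρ_T + ρ_S + 2·0.59, so 0.827 = (0.69 + ρ_S + 1.18) / 3.180.
ρ_S = 0.827·3.180 − 0.69 − 1.18 = 0.760.

0.760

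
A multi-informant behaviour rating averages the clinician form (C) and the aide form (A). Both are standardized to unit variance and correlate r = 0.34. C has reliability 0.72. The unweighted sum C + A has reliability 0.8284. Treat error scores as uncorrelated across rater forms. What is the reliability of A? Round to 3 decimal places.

Var(C+A) = 2 + 2·0.34 = 2.680.
True-score variance = ρ_C + ρ_A + 2·0.34, so 0.8284 = (0.72 + ρ_A + 0.68) / 2.680.
ρ_A = 0.8284·2.680 − 0.72 − 0.68 = 0.820.

0.820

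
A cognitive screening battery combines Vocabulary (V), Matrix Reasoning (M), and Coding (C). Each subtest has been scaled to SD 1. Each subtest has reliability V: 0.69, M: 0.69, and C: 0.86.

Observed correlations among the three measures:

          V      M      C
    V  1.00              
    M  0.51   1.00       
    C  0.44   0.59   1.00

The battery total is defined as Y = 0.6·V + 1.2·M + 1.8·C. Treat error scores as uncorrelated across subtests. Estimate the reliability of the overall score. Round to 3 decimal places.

0.891

Var(Y) = 0.6² + 1.2² + 1.8² + 2·[0.72·0.51 + 1.08·0.44 + 2.16·0.59] = 5.04 + 4.2336 = 9.2736.
With uncorrelated errors the cross-covariances are all true-score covariance, so they carry over unchanged; only the diagonal terms shrink to ρᵢσᵢ².
True-score variance = [0.6²·0.69 + 1.2²·0.69 + 1.8²·0.86] + 4.2336 = 4.0284 + 4.2336 = 8.262.
Reliability = 8.262 / 9.2736 = 0.891.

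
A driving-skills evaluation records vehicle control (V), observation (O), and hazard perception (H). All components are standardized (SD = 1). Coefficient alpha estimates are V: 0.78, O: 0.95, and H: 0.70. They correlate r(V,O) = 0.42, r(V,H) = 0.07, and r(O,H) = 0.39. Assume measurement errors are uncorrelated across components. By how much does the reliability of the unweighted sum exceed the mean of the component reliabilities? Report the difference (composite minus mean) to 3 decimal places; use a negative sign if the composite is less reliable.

0.070

Var(sum) = 3 + 1.76 = 4.76; true-score variance = 2.43 + 1.76 = 4.19; composite reliability = 0.8803.
Mean component reliability = 0.8100.
Difference = 0.8803 − 0.8100 = 0.070.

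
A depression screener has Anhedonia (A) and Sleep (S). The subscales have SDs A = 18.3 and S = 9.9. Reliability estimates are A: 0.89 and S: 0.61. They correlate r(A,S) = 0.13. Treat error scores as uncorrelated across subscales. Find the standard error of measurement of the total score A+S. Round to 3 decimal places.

Var(total) = 432.9 + 47.1042 = 480.004.
True-score variance = 357.838 + 47.1042 = 404.942, so reliability = 0.8436.
Error variance = 480.004 − 404.942 = 75.0618; SEM = √75.0618 = 8.664.

8.664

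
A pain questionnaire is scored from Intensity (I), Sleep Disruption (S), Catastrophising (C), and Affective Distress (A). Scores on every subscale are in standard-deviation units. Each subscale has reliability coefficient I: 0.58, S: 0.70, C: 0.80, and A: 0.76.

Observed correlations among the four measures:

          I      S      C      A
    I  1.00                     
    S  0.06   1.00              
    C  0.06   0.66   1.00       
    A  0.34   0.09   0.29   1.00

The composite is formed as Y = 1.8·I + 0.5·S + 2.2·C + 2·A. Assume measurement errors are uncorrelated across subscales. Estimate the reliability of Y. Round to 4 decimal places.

Var(Y) = 1.8² + 0.5² + 2.2² + 2² + 2·[0.9·0.06 + 3.96·0.06 + 3.6·0.34 + 1.1·0.66 + 0.09 + 4.4·0.29] = 12.33 + 7.2152 = 19.5452.
Because errors are independent across components, Cov(Tᵢ,Tⱼ) = Cov(Xᵢ,Xⱼ); the off-diagonal part of the true-score variance is the same as above.
True-score variance = [1.8²·0.58 + 0.5²·0.70 + 2.2²·0.80 + 2²·0.76] + 7.2152 = 8.9662 + 7.2152 = 16.1814.
Reliability = 16.1814 / 19.5452 = 0.8279.

0.8279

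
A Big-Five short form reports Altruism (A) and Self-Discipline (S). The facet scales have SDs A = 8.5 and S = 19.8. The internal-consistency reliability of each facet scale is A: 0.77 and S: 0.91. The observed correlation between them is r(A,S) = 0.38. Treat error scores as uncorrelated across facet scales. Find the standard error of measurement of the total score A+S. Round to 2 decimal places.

Var(total) = 464.29 + 127.908 = 592.198.
True-score variance = 412.389 + 127.908 = 540.297, so reliability = 0.9124.
Error variance = 592.198 − 540.297 = 51.9011; SEM = √51.9011 = 7.20.

7.20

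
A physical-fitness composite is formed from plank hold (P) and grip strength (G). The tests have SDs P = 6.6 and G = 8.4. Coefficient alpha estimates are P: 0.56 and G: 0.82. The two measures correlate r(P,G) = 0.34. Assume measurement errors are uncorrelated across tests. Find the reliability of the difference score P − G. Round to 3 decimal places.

0.583

Var(P−G) = 6.6² + 8.4² − 2·6.6·8.4·0.34 = 114.12 − 37.6992 = 76.4208.
Under uncorrelated errors the observed covariances equal the true-score covariances, so only the own-variance terms attenuate.
True-score variance = [6.6²·0.56 + 8.4²·0.82] − 37.6992 = 82.2528 − 37.6992 = 44.5536.
Reliability = 44.5536 / 76.4208 = 0.583.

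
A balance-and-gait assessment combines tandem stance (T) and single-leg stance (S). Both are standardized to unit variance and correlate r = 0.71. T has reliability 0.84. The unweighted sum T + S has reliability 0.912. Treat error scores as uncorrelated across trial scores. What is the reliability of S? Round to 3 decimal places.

0.859

Var(T+S) = 2 + 2·0.71 = 3.420.
True-score variance = ρ_T + ρ_S + 2·0.71, so 0.912 = (0.84 + ρ_S + 1.42) / 3.420.
ρ_S = 0.912·3.420 − 0.84 − 1.42 = 0.859.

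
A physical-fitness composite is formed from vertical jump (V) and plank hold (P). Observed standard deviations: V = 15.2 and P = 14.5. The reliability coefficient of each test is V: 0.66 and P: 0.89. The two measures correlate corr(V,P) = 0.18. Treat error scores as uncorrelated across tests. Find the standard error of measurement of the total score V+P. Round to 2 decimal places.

Var(total) = 441.29 + 79.344 = 520.634.
True-score variance = 339.609 + 79.344 = 418.953, so reliability = 0.8047.
Error variance = 520.634 − 418.953 = 101.681; SEM = √101.681 = 10.08.

10.08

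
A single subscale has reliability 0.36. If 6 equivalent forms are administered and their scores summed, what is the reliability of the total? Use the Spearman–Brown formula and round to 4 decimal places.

ρ_k = kρ / (1 + (k−1)ρ) = 6·0.36 / (1 + 5·0.36) = 2.160 / 2.800 = 0.7714.

0.7714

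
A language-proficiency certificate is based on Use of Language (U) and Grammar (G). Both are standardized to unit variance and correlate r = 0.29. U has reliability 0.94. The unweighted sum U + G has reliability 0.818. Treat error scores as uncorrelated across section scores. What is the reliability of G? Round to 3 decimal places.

Var(U+G) = 2 + 2·0.29 = 2.580.
True-score variance = ρ_U + ρ_G + 2·0.29, so 0.818 = (0.94 + ρ_G + 0.58) / 2.580.
ρ_G = 0.818·2.580 − 0.94 − 0.58 = 0.590.

0.590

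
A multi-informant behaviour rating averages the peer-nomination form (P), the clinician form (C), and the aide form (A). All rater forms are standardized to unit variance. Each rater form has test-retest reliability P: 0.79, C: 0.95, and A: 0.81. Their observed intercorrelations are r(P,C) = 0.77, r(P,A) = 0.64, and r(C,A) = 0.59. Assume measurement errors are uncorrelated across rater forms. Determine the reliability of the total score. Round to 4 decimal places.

0.9357

Var(P+C+A) = 3 + 2·[0.77 + 0.64 + 0.59] = 3 + 4 = 7.
Under uncorrelated errors the observed covariances equal the true-score covariances, so only the own-variance terms attenuate.
True-score variance = [0.79 + 0.95 + 0.81] + 4 = 2.55 + 4 = 6.55.
Reliability = 6.55 / 7 = 0.9357.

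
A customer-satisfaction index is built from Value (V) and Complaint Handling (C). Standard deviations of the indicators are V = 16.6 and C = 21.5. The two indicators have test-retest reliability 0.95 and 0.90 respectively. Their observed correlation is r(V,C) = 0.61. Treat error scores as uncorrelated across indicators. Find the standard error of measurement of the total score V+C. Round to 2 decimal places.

Var(total) = 737.81 + 435.418 = 1173.23.
True-score variance = 677.807 + 435.418 = 1113.22, so reliability = 0.9489.
Error variance = 1173.23 − 1113.22 = 60.003; SEM = √60.003 = 7.75.

7.75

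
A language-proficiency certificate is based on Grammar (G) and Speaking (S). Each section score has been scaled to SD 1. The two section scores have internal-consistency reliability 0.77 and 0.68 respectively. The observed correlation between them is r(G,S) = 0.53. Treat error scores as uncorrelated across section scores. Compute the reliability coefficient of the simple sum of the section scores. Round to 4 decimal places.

Var(G+S) = 2 + 2·[0.53] = 2 + 1.06 = 3.06.
With uncorrelated errors the cross-covariances are all true-score covariance, so they carry over unchanged; only the diagonal terms shrink to ρᵢσᵢ².
True-score variance = [0.77 + 0.68] + 1.06 = 1.45 + 1.06 = 2.51.
Reliability = 2.51 / 3.06 = 0.8203.

0.8203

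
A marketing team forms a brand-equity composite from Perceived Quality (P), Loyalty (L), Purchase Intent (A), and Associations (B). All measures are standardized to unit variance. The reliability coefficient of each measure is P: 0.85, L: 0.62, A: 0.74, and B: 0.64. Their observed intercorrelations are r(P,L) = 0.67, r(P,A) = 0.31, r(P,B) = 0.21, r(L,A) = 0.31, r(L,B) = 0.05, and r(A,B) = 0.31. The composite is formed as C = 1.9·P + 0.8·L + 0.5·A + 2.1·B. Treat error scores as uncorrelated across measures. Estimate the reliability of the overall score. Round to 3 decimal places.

Var(C) = 1.9² + 0.8² + 0.5² + 2.1² + 2·[1.52·0.67 + 0.95·0.31 + 3.99·0.21 + 0.4·0.31 + 1.68·0.05 + 1.05·0.31] = 8.91 + 5.3686 = 14.2786.
Because errors are independent across components, Cov(Tᵢ,Tⱼ) = Cov(Xᵢ,Xⱼ); the off-diagonal part of the true-score variance is the same as above.
True-score variance = [1.9²·0.85 + 0.8²·0.62 + 0.5²·0.74 + 2.1²·0.64] + 5.3686 = 6.4727 + 5.3686 = 11.8413.
Reliability = 11.8413 / 14.2786 = 0.829.

0.829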